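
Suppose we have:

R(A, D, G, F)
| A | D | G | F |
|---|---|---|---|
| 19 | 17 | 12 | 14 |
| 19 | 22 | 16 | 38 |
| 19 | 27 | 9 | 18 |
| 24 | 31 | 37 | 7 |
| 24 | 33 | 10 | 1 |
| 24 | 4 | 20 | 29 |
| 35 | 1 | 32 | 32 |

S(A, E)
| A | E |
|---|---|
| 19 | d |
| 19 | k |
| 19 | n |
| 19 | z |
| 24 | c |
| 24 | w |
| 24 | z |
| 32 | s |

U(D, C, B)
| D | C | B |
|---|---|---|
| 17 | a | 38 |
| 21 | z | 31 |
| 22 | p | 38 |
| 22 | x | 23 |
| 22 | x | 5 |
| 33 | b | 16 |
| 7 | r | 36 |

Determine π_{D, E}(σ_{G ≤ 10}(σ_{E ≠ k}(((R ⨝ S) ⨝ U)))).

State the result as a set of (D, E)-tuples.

R ⋈ S (natural join on A): {(19, 17, 12, 14, d), (19, 17, 12, 14, k), (19, 17, 12, 14, n), (19, 17, 12, 14, z), (19, 22, 16, 38, d), (19, 22, 16, 38, k), (19, 22, 16, 38, n), (19, 22, 16, 38, z), (19, 27, 9, 18, d), (19, 27, 9, 18, k), (19, 27, 9, 18, n), (19, 27, 9, 18, z), (24, 31, 37, 7, c), (24, 31, 37, 7, w), (24, 31, 37, 7, z), (24, 33, 10, 1, c), (24, 33, 10, 1, w), (24, 33, 10, 1, z), (24, 4, 20, 29, c), (24, 4, 20, 29, w), (24, 4, 20, 29, z)}
(R ⨝ S) ⋈ U (natural join on D): {(19, 17, 12, 14, d, a, 38), (19, 17, 12, 14, k, a, 38), (19, 17, 12, 14, n, a, 38), (19, 17, 12, 14, z, a, 38), (19, 22, 16, 38, d, p, 38), (19, 22, 16, 38, d, x, 23), (19, 22, 16, 38, d, x, 5), (19, 22, 16, 38, k, p, 38), (19, 22, 16, 38, k, x, 23), (19, 22, 16, 38, k, x, 5), (19, 22, 16, 38, n, p, 38), (19, 22, 16, 38, n, x, 23), (19, 22, 16, 38, n, x, 5), (19, 22, 16, 38, z, p, 38), (19, 22, 16, 38, z, x, 23), (19, 22, 16, 38, z, x, 5), (24, 33, 10, 1, c, b, 16), (24, 33, 10, 1, w, b, 16), (24, 33, 10, 1, z, b, 16)}
Selection E ≠ k: {(19, 17, 12, 14, d, a, 38), (19, 17, 12, 14, n, a, 38), (19, 17, 12, 14, z, a, 38), (19, 22, 16, 38, d, p, 38), (19, 22, 16, 38, d, x, 23), (19, 22, 16, 38, d, x, 5), (19, 22, 16, 38, n, p, 38), (19, 22, 16, 38, n, x, 23), (19, 22, 16, 38, n, x, 5), (19, 22, 16, 38, z, p, 38), (19, 22, 16, 38, z, x, 23), (19, 22, 16, 38, z, x, 5), (24, 33, 10, 1, c, b, 16), (24, 33, 10, 1, w, b, 16), (24, 33, 10, 1, z, b, 16)}
Selection G ≤ 10: {(24, 33, 10, 1, c, b, 16), (24, 33, 10, 1, w, b, 16), (24, 33, 10, 1, z, b, 16)}
π[D, E]: project onto (D, E) → {(33, c), (33, w), (33, z)}

{(33, c), (33, w), (33, z)}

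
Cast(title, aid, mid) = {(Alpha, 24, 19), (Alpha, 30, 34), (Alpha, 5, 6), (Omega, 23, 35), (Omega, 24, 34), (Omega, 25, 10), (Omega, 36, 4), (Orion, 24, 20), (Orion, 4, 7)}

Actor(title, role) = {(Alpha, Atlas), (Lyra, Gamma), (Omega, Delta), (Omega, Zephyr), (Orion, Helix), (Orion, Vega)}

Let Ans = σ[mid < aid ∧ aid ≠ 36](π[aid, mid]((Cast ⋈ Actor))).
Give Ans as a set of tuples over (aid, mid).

{(24, 19), (24, 20), (25, 10)}

Cast ⋈ Actor (natural join on title): {(Alpha, 24, 19, Atlas), (Alpha, 30, 34, Atlas), (Alpha, 5, 6, Atlas), (Omega, 23, 35, Delta), (Omega, 23, 35, Zephyr), (Omega, 24, 34, Delta), (Omega, 24, 34, Zephyr), (Omega, 25, 10, Delta), (Omega, 25, 10, Zephyr), (Omega, 36, 4, Delta), (Omega, 36, 4, Zephyr), (Orion, 24, 20, Helix), (Orion, 24, 20, Vega), (Orion, 4, 7, Helix), (Orion, 4, 7, Vega)}
π[aid, mid]: project onto (aid, mid) (6 duplicate(s) eliminated) → {(23, 35), (24, 19), (24, 20), (24, 34), (25, 10), (30, 34), (36, 4), (4, 7), (5, 6)}
σ[mid < aid ∧ aid ≠ 36]: keep tuples satisfying mid < aid ∧ aid ≠ 36 → {(24, 19), (24, 20), (25, 10)}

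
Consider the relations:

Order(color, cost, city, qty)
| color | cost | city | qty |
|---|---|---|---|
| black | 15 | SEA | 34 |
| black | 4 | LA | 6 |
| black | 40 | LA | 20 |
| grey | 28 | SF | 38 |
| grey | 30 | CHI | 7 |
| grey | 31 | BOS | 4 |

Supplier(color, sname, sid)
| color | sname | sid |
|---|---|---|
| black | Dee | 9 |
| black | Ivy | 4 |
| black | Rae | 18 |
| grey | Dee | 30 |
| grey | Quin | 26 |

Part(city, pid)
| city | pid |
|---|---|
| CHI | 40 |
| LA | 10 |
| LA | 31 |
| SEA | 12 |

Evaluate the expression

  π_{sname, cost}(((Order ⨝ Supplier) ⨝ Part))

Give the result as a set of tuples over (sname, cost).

{(Dee, 15), (Dee, 30), (Dee, 4), (Dee, 40), (Ivy, 15), (Ivy, 4), (Ivy, 40), (Quin, 30), (Rae, 15), (Rae, 4), (Rae, 40)}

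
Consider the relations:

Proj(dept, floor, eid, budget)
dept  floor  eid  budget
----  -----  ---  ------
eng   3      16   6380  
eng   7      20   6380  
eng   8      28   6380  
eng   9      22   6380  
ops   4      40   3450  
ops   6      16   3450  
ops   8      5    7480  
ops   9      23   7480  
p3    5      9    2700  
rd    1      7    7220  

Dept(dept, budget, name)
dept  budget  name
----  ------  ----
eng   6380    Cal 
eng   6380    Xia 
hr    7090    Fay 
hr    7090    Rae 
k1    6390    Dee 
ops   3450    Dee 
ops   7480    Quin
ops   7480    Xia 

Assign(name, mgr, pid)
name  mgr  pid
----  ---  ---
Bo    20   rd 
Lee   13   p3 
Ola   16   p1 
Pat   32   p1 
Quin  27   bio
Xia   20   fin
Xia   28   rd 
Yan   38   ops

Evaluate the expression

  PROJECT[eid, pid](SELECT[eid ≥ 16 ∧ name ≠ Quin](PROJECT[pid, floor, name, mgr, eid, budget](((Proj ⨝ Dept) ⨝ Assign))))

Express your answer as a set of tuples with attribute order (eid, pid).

{(16, fin), (16, rd), (20, fin), (20, rd), (22, fin), (22, rd), (23, fin), (23, rd), (28, fin), (28, rd)}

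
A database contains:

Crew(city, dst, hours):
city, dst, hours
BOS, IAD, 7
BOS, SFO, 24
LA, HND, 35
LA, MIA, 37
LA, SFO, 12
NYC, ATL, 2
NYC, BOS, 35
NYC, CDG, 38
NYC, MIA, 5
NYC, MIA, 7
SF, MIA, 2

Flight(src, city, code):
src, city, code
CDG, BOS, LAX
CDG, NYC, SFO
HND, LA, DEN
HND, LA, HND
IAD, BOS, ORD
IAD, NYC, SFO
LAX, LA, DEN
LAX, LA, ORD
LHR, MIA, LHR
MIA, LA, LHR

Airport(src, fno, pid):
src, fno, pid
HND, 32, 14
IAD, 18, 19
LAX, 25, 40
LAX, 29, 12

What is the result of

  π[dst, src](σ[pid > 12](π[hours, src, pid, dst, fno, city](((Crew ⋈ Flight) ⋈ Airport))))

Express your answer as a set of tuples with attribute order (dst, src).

{(ATL, IAD), (BOS, IAD), (CDG, IAD), (HND, HND), (HND, LAX), (IAD, IAD), (MIA, HND), (MIA, IAD), (MIA, LAX), (SFO, HND), (SFO, IAD), (SFO, LAX)}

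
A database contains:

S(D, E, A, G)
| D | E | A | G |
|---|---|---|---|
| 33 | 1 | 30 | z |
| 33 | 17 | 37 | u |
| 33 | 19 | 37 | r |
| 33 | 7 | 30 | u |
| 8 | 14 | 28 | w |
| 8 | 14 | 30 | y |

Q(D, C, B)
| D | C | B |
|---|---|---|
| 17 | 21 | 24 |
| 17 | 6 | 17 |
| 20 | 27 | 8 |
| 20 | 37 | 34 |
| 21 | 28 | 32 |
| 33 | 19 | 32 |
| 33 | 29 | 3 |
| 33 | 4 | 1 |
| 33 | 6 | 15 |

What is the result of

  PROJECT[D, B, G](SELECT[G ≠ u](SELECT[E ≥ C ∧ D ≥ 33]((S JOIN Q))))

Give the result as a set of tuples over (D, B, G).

S ⋈ Q (natural join on D): {(33, 1, 30, z, 19, 32), (33, 1, 30, z, 29, 3), (33, 1, 30, z, 4, 1), (33, 1, 30, z, 6, 15), (33, 17, 37, u, 19, 32), (33, 17, 37, u, 29, 3), (33, 17, 37, u, 4, 1), (33, 17, 37, u, 6, 15), (33, 19, 37, r, 19, 32), (33, 19, 37, r, 29, 3), (33, 19, 37, r, 4, 1), (33, 19, 37, r, 6, 15), (33, 7, 30, u, 19, 32), (33, 7, 30, u, 29, 3), (33, 7, 30, u, 4, 1), (33, 7, 30, u, 6, 15)}
Selection E ≥ C ∧ D ≥ 33: {(33, 17, 37, u, 4, 1), (33, 17, 37, u, 6, 15), (33, 19, 37, r, 19, 32), (33, 19, 37, r, 4, 1), (33, 19, 37, r, 6, 15), (33, 7, 30, u, 4, 1), (33, 7, 30, u, 6, 15)}
Selection G ≠ u: {(33, 19, 37, r, 19, 32), (33, 19, 37, r, 4, 1), (33, 19, 37, r, 6, 15)}
Projecting to D, B, G: {(33, 1, r), (33, 15, r), (33, 32, r)}

{(33, 1, r), (33, 15, r), (33, 32, r)}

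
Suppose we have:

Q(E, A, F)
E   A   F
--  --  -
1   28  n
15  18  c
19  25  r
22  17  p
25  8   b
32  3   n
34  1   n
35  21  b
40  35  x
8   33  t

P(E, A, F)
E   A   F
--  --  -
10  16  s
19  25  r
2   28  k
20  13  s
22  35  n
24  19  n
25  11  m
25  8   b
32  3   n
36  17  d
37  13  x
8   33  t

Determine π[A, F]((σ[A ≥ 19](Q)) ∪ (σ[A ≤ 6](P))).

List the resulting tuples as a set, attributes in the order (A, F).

{(21, b), (25, r), (28, n), (3, n), (33, t), (35, x)}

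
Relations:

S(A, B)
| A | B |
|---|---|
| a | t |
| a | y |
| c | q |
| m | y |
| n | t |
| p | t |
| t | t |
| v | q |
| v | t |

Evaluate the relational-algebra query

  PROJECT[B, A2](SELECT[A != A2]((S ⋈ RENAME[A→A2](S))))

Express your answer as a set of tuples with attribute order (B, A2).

ρ[A→A2]: schema becomes (A2, B); tuples unchanged.
Natural join on B: {(a, t, a), (a, t, n), (a, t, p), (a, t, t), (a, t, v), (a, y, a), (a, y, m), (c, q, c), (c, q, v), (m, y, a), (m, y, m), (n, t, a), (n, t, n), (n, t, p), (n, t, t), (n, t, v), (p, t, a), (p, t, n), (p, t, p), (p, t, t), (p, t, v), (t, t, a), (t, t, n), (t, t, p), (t, t, t), (t, t, v), (v, q, c), (v, q, v), (v, t, a), (v, t, n), (v, t, p), (v, t, t), (v, t, v)}
Filtering on A != A2 leaves {(a, t, n), (a, t, p), (a, t, t), (a, t, v), (a, y, m), (c, q, v), (m, y, a), (n, t, a), (n, t, p), (n, t, t), (n, t, v), (p, t, a), (p, t, n), (p, t, t), (p, t, v), (t, t, a), (t, t, n), (t, t, p), (t, t, v), (v, q, c), (v, t, a), (v, t, n), (v, t, p), (v, t, t)}.
Keep only column(s) B, A2 (15 duplicate(s) eliminated): {(q, c), (q, v), (t, a), (t, n), (t, p), (t, t), (t, v), (y, a), (y, m)}

{(q, c), (q, v), (t, a), (t, n), (t, p), (t, t), (t, v), (y, a), (y, m)}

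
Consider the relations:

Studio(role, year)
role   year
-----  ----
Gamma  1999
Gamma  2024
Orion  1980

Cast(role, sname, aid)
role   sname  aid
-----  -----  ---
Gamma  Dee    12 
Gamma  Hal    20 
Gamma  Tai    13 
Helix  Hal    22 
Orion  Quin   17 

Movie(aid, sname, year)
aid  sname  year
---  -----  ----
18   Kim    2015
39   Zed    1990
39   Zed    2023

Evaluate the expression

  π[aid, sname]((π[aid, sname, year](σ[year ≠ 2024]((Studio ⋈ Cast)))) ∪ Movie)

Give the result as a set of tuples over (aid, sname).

Joining Studio and Cast on role yields {(Gamma, 1999, Dee, 12), (Gamma, 1999, Hal, 20), (Gamma, 1999, Tai, 13), (Gamma, 2024, Dee, 12), (Gamma, 2024, Hal, 20), (Gamma, 2024, Tai, 13), (Orion, 1980, Quin, 17)}.
Selection year ≠ 2024: {(Gamma, 1999, Dee, 12), (Gamma, 1999, Hal, 20), (Gamma, 1999, Tai, 13), (Orion, 1980, Quin, 17)}
Projecting to aid, sname, year: {(12, Dee, 1999), (13, Tai, 1999), (17, Quin, 1980), (20, Hal, 1999)}
Union: {(12, Dee, 1999), (13, Tai, 1999), (17, Quin, 1980), (20, Hal, 1999)} with {(18, Kim, 2015), (39, Zed, 1990), (39, Zed, 2023)} → {(12, Dee, 1999), (13, Tai, 1999), (17, Quin, 1980), (18, Kim, 2015), (20, Hal, 1999), (39, Zed, 1990), (39, Zed, 2023)}
Projecting to aid, sname (1 duplicate(s) eliminated): {(12, Dee), (13, Tai), (17, Quin), (18, Kim), (20, Hal), (39, Zed)}

{(12, Dee), (13, Tai), (17, Quin), (18, Kim), (20, Hal), (39, Zed)}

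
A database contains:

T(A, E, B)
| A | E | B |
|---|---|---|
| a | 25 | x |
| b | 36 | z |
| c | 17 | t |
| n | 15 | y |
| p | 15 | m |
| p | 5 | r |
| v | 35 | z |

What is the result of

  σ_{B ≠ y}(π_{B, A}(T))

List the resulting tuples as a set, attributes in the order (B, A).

π[B, A]: project onto (B, A) → {(m, p), (r, p), (t, c), (x, a), (y, n), (z, b), (z, v)}
Selection B ≠ y: {(m, p), (r, p), (t, c), (x, a), (z, b), (z, v)}

{(m, p), (r, p), (t, c), (x, a), (z, b), (z, v)}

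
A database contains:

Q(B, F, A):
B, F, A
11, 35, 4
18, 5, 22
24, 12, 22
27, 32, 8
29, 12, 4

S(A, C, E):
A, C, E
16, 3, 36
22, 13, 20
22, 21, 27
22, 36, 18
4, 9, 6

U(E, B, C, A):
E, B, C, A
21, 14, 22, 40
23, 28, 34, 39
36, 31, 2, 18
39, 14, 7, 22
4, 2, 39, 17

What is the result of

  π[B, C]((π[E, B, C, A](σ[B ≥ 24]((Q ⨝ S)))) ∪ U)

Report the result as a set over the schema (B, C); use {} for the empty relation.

{(14, 22), (14, 7), (2, 39), (24, 13), (24, 21), (24, 36), (28, 34), (29, 9), (31, 2)}

Joining Q and S on A yields {(11, 35, 4, 9, 6), (18, 5, 22, 13, 20), (18, 5, 22, 21, 27), (18, 5, 22, 36, 18), (24, 12, 22, 13, 20), (24, 12, 22, 21, 27), (24, 12, 22, 36, 18), (29, 12, 4, 9, 6)}.
Filtering on B ≥ 24 leaves {(24, 12, 22, 13, 20), (24, 12, 22, 21, 27), (24, 12, 22, 36, 18), (29, 12, 4, 9, 6)}.
π_{E, B, C, A} gives {(18, 24, 36, 22), (20, 24, 13, 22), (27, 24, 21, 22), (6, 29, 9, 4)}.
Union: {(18, 24, 36, 22), (20, 24, 13, 22), (27, 24, 21, 22), (6, 29, 9, 4)} with {(21, 14, 22, 40), (23, 28, 34, 39), (36, 31, 2, 18), (39, 14, 7, 22), (4, 2, 39, 17)} → {(18, 24, 36, 22), (20, 24, 13, 22), (21, 14, 22, 40), (23, 28, 34, 39), (27, 24, 21, 22), (36, 31, 2, 18), (39, 14, 7, 22), (4, 2, 39, 17), (6, 29, 9, 4)}
π_{B, C} gives {(14, 22), (14, 7), (2, 39), (24, 13), (24, 21), (24, 36), (28, 34), (29, 9), (31, 2)}.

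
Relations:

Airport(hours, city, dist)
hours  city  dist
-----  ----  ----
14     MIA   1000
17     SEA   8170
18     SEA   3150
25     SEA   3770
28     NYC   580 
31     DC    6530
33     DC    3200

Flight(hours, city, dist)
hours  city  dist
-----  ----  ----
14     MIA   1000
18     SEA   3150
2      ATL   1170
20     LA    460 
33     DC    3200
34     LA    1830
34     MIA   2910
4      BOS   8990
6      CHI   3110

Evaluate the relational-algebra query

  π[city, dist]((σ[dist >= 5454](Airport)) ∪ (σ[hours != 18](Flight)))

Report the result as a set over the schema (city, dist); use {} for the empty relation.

Selection dist >= 5454: {(17, SEA, 8170), (31, DC, 6530)}
Selection hours != 18: {(14, MIA, 1000), (2, ATL, 1170), (20, LA, 460), (33, DC, 3200), (34, LA, 1830), (34, MIA, 2910), (4, BOS, 8990), (6, CHI, 3110)}
Union: {(17, SEA, 8170), (31, DC, 6530)} with {(14, MIA, 1000), (2, ATL, 1170), (20, LA, 460), (33, DC, 3200), (34, LA, 1830), (34, MIA, 2910), (4, BOS, 8990), (6, CHI, 3110)} → {(14, MIA, 1000), (17, SEA, 8170), (2, ATL, 1170), (20, LA, 460), (31, DC, 6530), (33, DC, 3200), (34, LA, 1830), (34, MIA, 2910), (4, BOS, 8990), (6, CHI, 3110)}
π_{city, dist} gives {(ATL, 1170), (BOS, 8990), (CHI, 3110), (DC, 3200), (DC, 6530), (LA, 1830), (LA, 460), (MIA, 1000), (MIA, 2910), (SEA, 8170)}.

{(ATL, 1170), (BOS, 8990), (CHI, 3110), (DC, 3200), (DC, 6530), (LA, 1830), (LA, 460), (MIA, 1000), (MIA, 2910), (SEA, 8170)}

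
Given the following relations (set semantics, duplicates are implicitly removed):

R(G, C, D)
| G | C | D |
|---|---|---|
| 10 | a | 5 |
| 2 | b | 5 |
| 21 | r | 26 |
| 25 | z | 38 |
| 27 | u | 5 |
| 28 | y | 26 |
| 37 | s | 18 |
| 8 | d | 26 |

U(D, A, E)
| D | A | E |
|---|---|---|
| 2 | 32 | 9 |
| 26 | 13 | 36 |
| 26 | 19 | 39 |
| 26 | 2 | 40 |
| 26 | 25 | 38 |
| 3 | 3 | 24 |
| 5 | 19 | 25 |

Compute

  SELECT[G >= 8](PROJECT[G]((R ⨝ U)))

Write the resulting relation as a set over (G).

{10, 21, 27, 28, 8}

Joining R and U on D yields {(10, a, 5, 19, 25), (2, b, 5, 19, 25), (21, r, 26, 13, 36), (21, r, 26, 19, 39), (21, r, 26, 2, 40), (21, r, 26, 25, 38), (27, u, 5, 19, 25), (28, y, 26, 13, 36), (28, y, 26, 19, 39), (28, y, 26, 2, 40), (28, y, 26, 25, 38), (8, d, 26, 13, 36), (8, d, 26, 19, 39), (8, d, 26, 2, 40), (8, d, 26, 25, 38)}.
π[G]: project onto (G) (9 duplicate(s) eliminated) → {10, 2, 21, 27, 28, 8}
σ[G >= 8]: keep tuples satisfying G >= 8 → {10, 21, 27, 28, 8}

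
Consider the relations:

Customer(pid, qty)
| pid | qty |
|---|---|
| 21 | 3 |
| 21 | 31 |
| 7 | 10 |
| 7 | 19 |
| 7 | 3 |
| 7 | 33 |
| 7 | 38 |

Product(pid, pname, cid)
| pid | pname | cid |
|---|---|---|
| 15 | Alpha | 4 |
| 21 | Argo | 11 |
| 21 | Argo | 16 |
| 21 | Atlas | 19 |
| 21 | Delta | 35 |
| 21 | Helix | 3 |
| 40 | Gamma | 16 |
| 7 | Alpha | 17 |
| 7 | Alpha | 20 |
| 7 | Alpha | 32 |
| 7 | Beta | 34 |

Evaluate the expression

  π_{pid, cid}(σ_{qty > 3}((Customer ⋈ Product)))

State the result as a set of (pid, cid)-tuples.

Joining Customer and Product on pid yields {(21, 3, Argo, 11), (21, 3, Argo, 16), (21, 3, Atlas, 19), (21, 3, Delta, 35), (21, 3, Helix, 3), (21, 31, Argo, 11), (21, 31, Argo, 16), (21, 31, Atlas, 19), (21, 31, Delta, 35), (21, 31, Helix, 3), (7, 10, Alpha, 17), (7, 10, Alpha, 20), (7, 10, Alpha, 32), (7, 10, Beta, 34), (7, 19, Alpha, 17), (7, 19, Alpha, 20), (7, 19, Alpha, 32), (7, 19, Beta, 34), (7, 3, Alpha, 17), (7, 3, Alpha, 20), (7, 3, Alpha, 32), (7, 3, Beta, 34), (7, 33, Alpha, 17), (7, 33, Alpha, 20), (7, 33, Alpha, 32), (7, 33, Beta, 34), (7, 38, Alpha, 17), (7, 38, Alpha, 20), (7, 38, Alpha, 32), (7, 38, Beta, 34)}.
Apply σ_{qty > 3}; surviving tuples: {(21, 31, Argo, 11), (21, 31, Argo, 16), (21, 31, Atlas, 19), (21, 31, Delta, 35), (21, 31, Helix, 3), (7, 10, Alpha, 17), (7, 10, Alpha, 20), (7, 10, Alpha, 32), (7, 10, Beta, 34), (7, 19, Alpha, 17), (7, 19, Alpha, 20), (7, 19, Alpha, 32), (7, 19, Beta, 34), (7, 33, Alpha, 17), (7, 33, Alpha, 20), (7, 33, Alpha, 32), (7, 33, Beta, 34), (7, 38, Alpha, 17), (7, 38, Alpha, 20), (7, 38, Alpha, 32), (7, 38, Beta, 34)}
Keep only column(s) pid, cid (12 duplicate(s) eliminated): {(21, 11), (21, 16), (21, 19), (21, 3), (21, 35), (7, 17), (7, 20), (7, 32), (7, 34)}

{(21, 11), (21, 16), (21, 19), (21, 3), (21, 35), (7, 17), (7, 20), (7, 32), (7, 34)}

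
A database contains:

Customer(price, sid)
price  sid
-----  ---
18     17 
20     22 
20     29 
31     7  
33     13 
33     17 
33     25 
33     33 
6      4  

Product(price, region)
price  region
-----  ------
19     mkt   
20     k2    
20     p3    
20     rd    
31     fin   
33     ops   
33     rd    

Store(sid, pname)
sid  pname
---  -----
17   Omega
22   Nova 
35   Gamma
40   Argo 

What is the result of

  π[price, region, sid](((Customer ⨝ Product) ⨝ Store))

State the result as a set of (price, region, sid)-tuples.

{(20, k2, 22), (20, p3, 22), (20, rd, 22), (33, ops, 17), (33, rd, 17)}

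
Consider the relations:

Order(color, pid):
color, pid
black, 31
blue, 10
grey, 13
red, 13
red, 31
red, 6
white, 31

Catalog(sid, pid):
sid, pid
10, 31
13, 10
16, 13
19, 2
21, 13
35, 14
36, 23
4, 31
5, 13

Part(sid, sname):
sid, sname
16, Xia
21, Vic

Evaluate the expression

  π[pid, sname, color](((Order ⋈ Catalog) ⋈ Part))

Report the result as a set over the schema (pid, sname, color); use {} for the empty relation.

Natural join on pid: {(black, 31, 10), (black, 31, 4), (blue, 10, 13), (grey, 13, 16), (grey, 13, 21), (grey, 13, 5), (red, 13, 16), (red, 13, 21), (red, 13, 5), (red, 31, 10), (red, 31, 4), (white, 31, 10), (white, 31, 4)}
Natural join on sid: {(grey, 13, 16, Xia), (grey, 13, 21, Vic), (red, 13, 16, Xia), (red, 13, 21, Vic)}
Keep only column(s) pid, sname, color: {(13, Vic, grey), (13, Vic, red), (13, Xia, grey), (13, Xia, red)}

{(13, Vic, grey), (13, Vic, red), (13, Xia, grey), (13, Xia, red)}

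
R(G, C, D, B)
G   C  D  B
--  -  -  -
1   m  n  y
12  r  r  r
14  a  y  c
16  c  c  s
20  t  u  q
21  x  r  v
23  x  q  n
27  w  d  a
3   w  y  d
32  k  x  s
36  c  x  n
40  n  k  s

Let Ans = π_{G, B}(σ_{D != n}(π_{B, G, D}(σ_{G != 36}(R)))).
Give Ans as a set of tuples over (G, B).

{(12, r), (14, c), (16, s), (20, q), (21, v), (23, n), (27, a), (3, d), (32, s), (40, s)}

σ[G != 36]: keep tuples satisfying G != 36 → {(1, m, n, y), (12, r, r, r), (14, a, y, c), (16, c, c, s), (20, t, u, q), (21, x, r, v), (23, x, q, n), (27, w, d, a), (3, w, y, d), (32, k, x, s), (40, n, k, s)}
π[B, G, D]: project onto (B, G, D) → {(a, 27, d), (c, 14, y), (d, 3, y), (n, 23, q), (q, 20, u), (r, 12, r), (s, 16, c), (s, 32, x), (s, 40, k), (v, 21, r), (y, 1, n)}
σ[D != n]: keep tuples satisfying D != n → {(a, 27, d), (c, 14, y), (d, 3, y), (n, 23, q), (q, 20, u), (r, 12, r), (s, 16, c), (s, 32, x), (s, 40, k), (v, 21, r)}
π[G, B]: project onto (G, B) → {(12, r), (14, c), (16, s), (20, q), (21, v), (23, n), (27, a), (3, d), (32, s), (40, s)}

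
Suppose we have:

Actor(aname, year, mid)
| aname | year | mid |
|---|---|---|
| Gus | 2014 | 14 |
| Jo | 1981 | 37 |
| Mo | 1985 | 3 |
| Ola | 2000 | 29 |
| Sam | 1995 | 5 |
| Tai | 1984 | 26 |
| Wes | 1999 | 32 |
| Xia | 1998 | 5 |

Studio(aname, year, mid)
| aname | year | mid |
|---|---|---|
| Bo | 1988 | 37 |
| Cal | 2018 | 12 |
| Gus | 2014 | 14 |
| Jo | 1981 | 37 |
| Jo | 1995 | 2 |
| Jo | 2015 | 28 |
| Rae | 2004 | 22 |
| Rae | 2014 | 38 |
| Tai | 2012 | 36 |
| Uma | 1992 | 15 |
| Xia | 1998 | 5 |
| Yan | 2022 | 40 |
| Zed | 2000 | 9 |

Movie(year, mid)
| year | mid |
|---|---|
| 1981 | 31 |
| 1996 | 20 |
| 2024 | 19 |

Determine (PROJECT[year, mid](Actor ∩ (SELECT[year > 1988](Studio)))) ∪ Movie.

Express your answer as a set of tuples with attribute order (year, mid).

{(1981, 31), (1996, 20), (1998, 5), (2014, 14), (2024, 19)}

Filtering on year > 1988 leaves {(Cal, 2018, 12), (Gus, 2014, 14), (Jo, 1995, 2), (Jo, 2015, 28), (Rae, 2004, 22), (Rae, 2014, 38), (Tai, 2012, 36), (Uma, 1992, 15), (Xia, 1998, 5), (Yan, 2022, 40), (Zed, 2000, 9)}.
Taking the intersection: {(Gus, 2014, 14), (Xia, 1998, 5)}
π_{year, mid} gives {(1998, 5), (2014, 14)}.
Taking the union: {(1981, 31), (1996, 20), (1998, 5), (2014, 14), (2024, 19)}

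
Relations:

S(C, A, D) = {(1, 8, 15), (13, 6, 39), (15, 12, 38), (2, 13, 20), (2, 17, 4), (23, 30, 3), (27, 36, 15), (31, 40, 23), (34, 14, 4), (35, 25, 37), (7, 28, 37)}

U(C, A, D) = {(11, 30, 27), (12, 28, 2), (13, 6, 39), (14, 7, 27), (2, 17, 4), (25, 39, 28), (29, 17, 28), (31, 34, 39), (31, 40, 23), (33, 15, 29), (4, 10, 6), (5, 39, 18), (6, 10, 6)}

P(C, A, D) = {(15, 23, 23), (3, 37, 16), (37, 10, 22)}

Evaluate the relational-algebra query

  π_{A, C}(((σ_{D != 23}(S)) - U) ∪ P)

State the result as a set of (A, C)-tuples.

Apply σ_{D != 23}; surviving tuples: {(1, 8, 15), (13, 6, 39), (15, 12, 38), (2, 13, 20), (2, 17, 4), (23, 30, 3), (27, 36, 15), (34, 14, 4), (35, 25, 37), (7, 28, 37)}
Difference: {(1, 8, 15), (13, 6, 39), (15, 12, 38), (2, 13, 20), (2, 17, 4), (23, 30, 3), (27, 36, 15), (34, 14, 4), (35, 25, 37), (7, 28, 37)} with {(11, 30, 27), (12, 28, 2), (13, 6, 39), (14, 7, 27), (2, 17, 4), (25, 39, 28), (29, 17, 28), (31, 34, 39), (31, 40, 23), (33, 15, 29), (4, 10, 6), (5, 39, 18), (6, 10, 6)} → {(1, 8, 15), (15, 12, 38), (2, 13, 20), (23, 30, 3), (27, 36, 15), (34, 14, 4), (35, 25, 37), (7, 28, 37)}
Union: {(1, 8, 15), (15, 12, 38), (2, 13, 20), (23, 30, 3), (27, 36, 15), (34, 14, 4), (35, 25, 37), (7, 28, 37)} with {(15, 23, 23), (3, 37, 16), (37, 10, 22)} → {(1, 8, 15), (15, 12, 38), (15, 23, 23), (2, 13, 20), (23, 30, 3), (27, 36, 15), (3, 37, 16), (34, 14, 4), (35, 25, 37), (37, 10, 22), (7, 28, 37)}
π[A, C]: project onto (A, C) → {(10, 37), (12, 15), (13, 2), (14, 34), (23, 15), (25, 35), (28, 7), (30, 23), (36, 27), (37, 3), (8, 1)}

{(10, 37), (12, 15), (13, 2), (14, 34), (23, 15), (25, 35), (28, 7), (30, 23), (36, 27), (37, 3), (8, 1)}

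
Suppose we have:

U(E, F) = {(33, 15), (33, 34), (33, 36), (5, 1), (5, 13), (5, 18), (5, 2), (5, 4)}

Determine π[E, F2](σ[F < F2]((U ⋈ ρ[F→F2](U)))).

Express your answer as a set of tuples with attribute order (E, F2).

{(33, 34), (33, 36), (5, 13), (5, 18), (5, 2), (5, 4)}

ρ[F→F2]: schema becomes (E, F2); tuples unchanged.
Joining U and ρ[F→F2](U) on E yields {(33, 15, 15), (33, 15, 34), (33, 15, 36), (33, 34, 15), (33, 34, 34), (33, 34, 36), (33, 36, 15), (33, 36, 34), (33, 36, 36), (5, 1, 1), (5, 1, 13), (5, 1, 18), (5, 1, 2), (5, 1, 4), (5, 13, 1), (5, 13, 13), (5, 13, 18), (5, 13, 2), (5, 13, 4), (5, 18, 1), (5, 18, 13), (5, 18, 18), (5, 18, 2), (5, 18, 4), (5, 2, 1), (5, 2, 13), (5, 2, 18), (5, 2, 2), (5, 2, 4), (5, 4, 1), (5, 4, 13), (5, 4, 18), (5, 4, 2), (5, 4, 4)}.
Apply σ_{F < F2}; surviving tuples: {(33, 15, 34), (33, 15, 36), (33, 34, 36), (5, 1, 13), (5, 1, 18), (5, 1, 2), (5, 1, 4), (5, 13, 18), (5, 2, 13), (5, 2, 18), (5, 2, 4), (5, 4, 13), (5, 4, 18)}
Keep only column(s) E, F2 (7 duplicate(s) eliminated): {(33, 34), (33, 36), (5, 13), (5, 18), (5, 2), (5, 4)}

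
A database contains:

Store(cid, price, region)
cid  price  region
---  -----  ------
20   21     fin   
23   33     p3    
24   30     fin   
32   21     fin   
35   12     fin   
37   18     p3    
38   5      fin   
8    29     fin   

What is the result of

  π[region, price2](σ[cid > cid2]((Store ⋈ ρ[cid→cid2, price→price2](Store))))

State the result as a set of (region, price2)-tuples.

ρ[cid→cid2, price→price2]: schema becomes (cid2, price2, region); tuples unchanged.
Store ⋈ ρ[cid→cid2, price→price2](Store) (natural join on region): {(20, 21, fin, 20, 21), (20, 21, fin, 24, 30), (20, 21, fin, 32, 21), (20, 21, fin, 35, 12), (20, 21, fin, 38, 5), (20, 21, fin, 8, 29), (23, 33, p3, 23, 33), (23, 33, p3, 37, 18), (24, 30, fin, 20, 21), (24, 30, fin, 24, 30), (24, 30, fin, 32, 21), (24, 30, fin, 35, 12), (24, 30, fin, 38, 5), (24, 30, fin, 8, 29), (32, 21, fin, 20, 21), (32, 21, fin, 24, 30), (32, 21, fin, 32, 21), (32, 21, fin, 35, 12), (32, 21, fin, 38, 5), (32, 21, fin, 8, 29), (35, 12, fin, 20, 21), (35, 12, fin, 24, 30), (35, 12, fin, 32, 21), (35, 12, fin, 35, 12), (35, 12, fin, 38, 5), (35, 12, fin, 8, 29), (37, 18, p3, 23, 33), (37, 18, p3, 37, 18), (38, 5, fin, 20, 21), (38, 5, fin, 24, 30), (38, 5, fin, 32, 21), (38, 5, fin, 35, 12), (38, 5, fin, 38, 5), (38, 5, fin, 8, 29), (8, 29, fin, 20, 21), (8, 29, fin, 24, 30), (8, 29, fin, 32, 21), (8, 29, fin, 35, 12), (8, 29, fin, 38, 5), (8, 29, fin, 8, 29)}
Apply σ_{cid > cid2}; surviving tuples: {(20, 21, fin, 8, 29), (24, 30, fin, 20, 21), (24, 30, fin, 8, 29), (32, 21, fin, 20, 21), (32, 21, fin, 24, 30), (32, 21, fin, 8, 29), (35, 12, fin, 20, 21), (35, 12, fin, 24, 30), (35, 12, fin, 32, 21), (35, 12, fin, 8, 29), (37, 18, p3, 23, 33), (38, 5, fin, 20, 21), (38, 5, fin, 24, 30), (38, 5, fin, 32, 21), (38, 5, fin, 35, 12), (38, 5, fin, 8, 29)}
Projecting to region, price2 (11 duplicate(s) eliminated): {(fin, 12), (fin, 21), (fin, 29), (fin, 30), (p3, 33)}

{(fin, 12), (fin, 21), (fin, 29), (fin, 30), (p3, 33)}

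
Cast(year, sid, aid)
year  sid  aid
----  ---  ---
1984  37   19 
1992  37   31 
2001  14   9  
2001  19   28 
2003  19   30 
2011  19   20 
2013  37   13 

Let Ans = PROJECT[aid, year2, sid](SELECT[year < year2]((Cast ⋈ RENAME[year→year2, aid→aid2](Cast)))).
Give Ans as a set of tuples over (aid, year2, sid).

ρ[year→year2, aid→aid2]: schema becomes (year2, sid, aid2); tuples unchanged.
Cast ⋈ RENAME[year→year2, aid→aid2](Cast) (natural join on sid): {(1984, 37, 19, 1984, 19), (1984, 37, 19, 1992, 31), (1984, 37, 19, 2013, 13), (1992, 37, 31, 1984, 19), (1992, 37, 31, 1992, 31), (1992, 37, 31, 2013, 13), (2001, 14, 9, 2001, 9), (2001, 19, 28, 2001, 28), (2001, 19, 28, 2003, 30), (2001, 19, 28, 2011, 20), (2003, 19, 30, 2001, 28), (2003, 19, 30, 2003, 30), (2003, 19, 30, 2011, 20), (2011, 19, 20, 2001, 28), (2011, 19, 20, 2003, 30), (2011, 19, 20, 2011, 20), (2013, 37, 13, 1984, 19), (2013, 37, 13, 1992, 31), (2013, 37, 13, 2013, 13)}
Apply σ_{year < year2}; surviving tuples: {(1984, 37, 19, 1992, 31), (1984, 37, 19, 2013, 13), (1992, 37, 31, 2013, 13), (2001, 19, 28, 2003, 30), (2001, 19, 28, 2011, 20), (2003, 19, 30, 2011, 20)}
π[aid, year2, sid]: project onto (aid, year2, sid) → {(19, 1992, 37), (19, 2013, 37), (28, 2003, 19), (28, 2011, 19), (30, 2011, 19), (31, 2013, 37)}

{(19, 1992, 37), (19, 2013, 37), (28, 2003, 19), (28, 2011, 19), (30, 2011, 19), (31, 2013, 37)}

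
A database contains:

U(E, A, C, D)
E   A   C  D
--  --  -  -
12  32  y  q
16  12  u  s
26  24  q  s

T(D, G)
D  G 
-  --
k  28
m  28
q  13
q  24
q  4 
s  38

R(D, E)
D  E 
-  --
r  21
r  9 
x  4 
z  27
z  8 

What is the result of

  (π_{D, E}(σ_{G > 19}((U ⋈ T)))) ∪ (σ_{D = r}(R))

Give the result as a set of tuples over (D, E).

{(q, 12), (r, 21), (r, 9), (s, 16), (s, 26)}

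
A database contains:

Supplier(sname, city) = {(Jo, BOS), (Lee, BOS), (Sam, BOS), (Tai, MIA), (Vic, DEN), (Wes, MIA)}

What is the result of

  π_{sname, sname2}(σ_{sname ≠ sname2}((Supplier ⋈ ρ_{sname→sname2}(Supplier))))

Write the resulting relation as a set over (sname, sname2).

ρ[sname→sname2]: schema becomes (sname2, city); tuples unchanged.
Natural join on city: {(Jo, BOS, Jo), (Jo, BOS, Lee), (Jo, BOS, Sam), (Lee, BOS, Jo), (Lee, BOS, Lee), (Lee, BOS, Sam), (Sam, BOS, Jo), (Sam, BOS, Lee), (Sam, BOS, Sam), (Tai, MIA, Tai), (Tai, MIA, Wes), (Vic, DEN, Vic), (Wes, MIA, Tai), (Wes, MIA, Wes)}
σ[sname ≠ sname2]: keep tuples satisfying sname ≠ sname2 → {(Jo, BOS, Lee), (Jo, BOS, Sam), (Lee, BOS, Jo), (Lee, BOS, Sam), (Sam, BOS, Jo), (Sam, BOS, Lee), (Tai, MIA, Wes), (Wes, MIA, Tai)}
π_{sname, sname2} gives {(Jo, Lee), (Jo, Sam), (Lee, Jo), (Lee, Sam), (Sam, Jo), (Sam, Lee), (Tai, Wes), (Wes, Tai)}.

{(Jo, Lee), (Jo, Sam), (Lee, Jo), (Lee, Sam), (Sam, Jo), (Sam, Lee), (Tai, Wes), (Wes, Tai)}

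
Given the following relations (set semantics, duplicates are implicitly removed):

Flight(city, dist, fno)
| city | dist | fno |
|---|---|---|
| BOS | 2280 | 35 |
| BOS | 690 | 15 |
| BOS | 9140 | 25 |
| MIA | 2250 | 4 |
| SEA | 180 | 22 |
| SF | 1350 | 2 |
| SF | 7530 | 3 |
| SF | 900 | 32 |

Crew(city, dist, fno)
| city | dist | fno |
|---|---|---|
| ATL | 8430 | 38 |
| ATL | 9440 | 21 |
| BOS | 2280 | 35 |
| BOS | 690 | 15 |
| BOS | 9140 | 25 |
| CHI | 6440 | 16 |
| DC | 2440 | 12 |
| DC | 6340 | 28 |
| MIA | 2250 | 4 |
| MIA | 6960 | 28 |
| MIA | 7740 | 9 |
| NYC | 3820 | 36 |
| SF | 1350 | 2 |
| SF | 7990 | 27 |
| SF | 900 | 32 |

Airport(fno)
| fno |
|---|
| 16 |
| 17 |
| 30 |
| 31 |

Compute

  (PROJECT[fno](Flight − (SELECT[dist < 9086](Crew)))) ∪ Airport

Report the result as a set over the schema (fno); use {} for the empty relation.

Filtering on dist < 9086 leaves {(ATL, 8430, 38), (BOS, 2280, 35), (BOS, 690, 15), (CHI, 6440, 16), (DC, 2440, 12), (DC, 6340, 28), (MIA, 2250, 4), (MIA, 6960, 28), (MIA, 7740, 9), (NYC, 3820, 36), (SF, 1350, 2), (SF, 7990, 27), (SF, 900, 32)}.
Difference: {(BOS, 2280, 35), (BOS, 690, 15), (BOS, 9140, 25), (MIA, 2250, 4), (SEA, 180, 22), (SF, 1350, 2), (SF, 7530, 3), (SF, 900, 32)} with {(ATL, 8430, 38), (BOS, 2280, 35), (BOS, 690, 15), (CHI, 6440, 16), (DC, 2440, 12), (DC, 6340, 28), (MIA, 2250, 4), (MIA, 6960, 28), (MIA, 7740, 9), (NYC, 3820, 36), (SF, 1350, 2), (SF, 7990, 27), (SF, 900, 32)} → {(BOS, 9140, 25), (SEA, 180, 22), (SF, 7530, 3)}
Keep only column(s) fno: {22, 25, 3}
Union: {22, 25, 3} with {16, 17, 30, 31} → {16, 17, 22, 25, 3, 30, 31}

{16, 17, 22, 25, 3, 30, 31}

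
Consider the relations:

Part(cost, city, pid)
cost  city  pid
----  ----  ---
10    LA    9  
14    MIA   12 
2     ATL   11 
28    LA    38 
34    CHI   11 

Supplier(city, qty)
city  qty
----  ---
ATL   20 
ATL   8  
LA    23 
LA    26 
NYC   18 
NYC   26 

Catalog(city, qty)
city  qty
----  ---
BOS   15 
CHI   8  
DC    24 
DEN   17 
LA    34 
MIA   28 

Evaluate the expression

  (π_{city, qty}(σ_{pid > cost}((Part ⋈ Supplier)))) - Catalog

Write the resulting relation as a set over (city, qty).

Joining Part and Supplier on city yields {(10, LA, 9, 23), (10, LA, 9, 26), (2, ATL, 11, 20), (2, ATL, 11, 8), (28, LA, 38, 23), (28, LA, 38, 26)}.
Apply σ_{pid > cost}; surviving tuples: {(2, ATL, 11, 20), (2, ATL, 11, 8), (28, LA, 38, 23), (28, LA, 38, 26)}
π_{city, qty} gives {(ATL, 20), (ATL, 8), (LA, 23), (LA, 26)}.
Taking the difference: {(ATL, 20), (ATL, 8), (LA, 23), (LA, 26)}

{(ATL, 20), (ATL, 8), (LA, 23), (LA, 26)}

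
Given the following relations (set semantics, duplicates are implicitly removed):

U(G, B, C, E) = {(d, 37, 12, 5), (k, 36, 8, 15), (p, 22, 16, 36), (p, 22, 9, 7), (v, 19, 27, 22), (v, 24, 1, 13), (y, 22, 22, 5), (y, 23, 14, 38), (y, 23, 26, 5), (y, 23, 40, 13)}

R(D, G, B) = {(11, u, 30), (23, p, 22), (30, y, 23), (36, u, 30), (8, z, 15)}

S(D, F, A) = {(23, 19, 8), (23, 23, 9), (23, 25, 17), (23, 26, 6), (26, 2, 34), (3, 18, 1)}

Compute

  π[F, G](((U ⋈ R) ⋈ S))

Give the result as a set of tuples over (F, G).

{(19, p), (23, p), (25, p), (26, p)}

Joining U and R on G, B yields {(p, 22, 16, 36, 23), (p, 22, 9, 7, 23), (y, 23, 14, 38, 30), (y, 23, 26, 5, 30), (y, 23, 40, 13, 30)}.
Joining (U ⋈ R) and S on D yields {(p, 22, 16, 36, 23, 19, 8), (p, 22, 16, 36, 23, 23, 9), (p, 22, 16, 36, 23, 25, 17), (p, 22, 16, 36, 23, 26, 6), (p, 22, 9, 7, 23, 19, 8), (p, 22, 9, 7, 23, 23, 9), (p, 22, 9, 7, 23, 25, 17), (p, 22, 9, 7, 23, 26, 6)}.
π_{F, G} gives {(19, p), (23, p), (25, p), (26, p)} (4 duplicate(s) eliminated).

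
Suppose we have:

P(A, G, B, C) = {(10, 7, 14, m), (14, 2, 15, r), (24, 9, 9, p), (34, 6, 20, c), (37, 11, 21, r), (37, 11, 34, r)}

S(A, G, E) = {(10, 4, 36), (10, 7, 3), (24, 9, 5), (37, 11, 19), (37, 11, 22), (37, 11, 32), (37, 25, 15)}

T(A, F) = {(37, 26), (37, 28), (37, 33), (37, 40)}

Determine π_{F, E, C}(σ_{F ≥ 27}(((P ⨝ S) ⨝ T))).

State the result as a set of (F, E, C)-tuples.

{(28, 19, r), (28, 22, r), (28, 32, r), (33, 19, r), (33, 22, r), (33, 32, r), (40, 19, r), (40, 22, r), (40, 32, r)}

Joining P and S on A, G yields {(10, 7, 14, m, 3), (24, 9, 9, p, 5), (37, 11, 21, r, 19), (37, 11, 21, r, 22), (37, 11, 21, r, 32), (37, 11, 34, r, 19), (37, 11, 34, r, 22), (37, 11, 34, r, 32)}.
Joining (P ⨝ S) and T on A yields {(37, 11, 21, r, 19, 26), (37, 11, 21, r, 19, 28), (37, 11, 21, r, 19, 33), (37, 11, 21, r, 19, 40), (37, 11, 21, r, 22, 26), (37, 11, 21, r, 22, 28), (37, 11, 21, r, 22, 33), (37, 11, 21, r, 22, 40), (37, 11, 21, r, 32, 26), (37, 11, 21, r, 32, 28), (37, 11, 21, r, 32, 33), (37, 11, 21, r, 32, 40), (37, 11, 34, r, 19, 26), (37, 11, 34, r, 19, 28), (37, 11, 34, r, 19, 33), (37, 11, 34, r, 19, 40), (37, 11, 34, r, 22, 26), (37, 11, 34, r, 22, 28), (37, 11, 34, r, 22, 33), (37, 11, 34, r, 22, 40), (37, 11, 34, r, 32, 26), (37, 11, 34, r, 32, 28), (37, 11, 34, r, 32, 33), (37, 11, 34, r, 32, 40)}.
σ[F ≥ 27]: keep tuples satisfying F ≥ 27 → {(37, 11, 21, r, 19, 28), (37, 11, 21, r, 19, 33), (37, 11, 21, r, 19, 40), (37, 11, 21, r, 22, 28), (37, 11, 21, r, 22, 33), (37, 11, 21, r, 22, 40), (37, 11, 21, r, 32, 28), (37, 11, 21, r, 32, 33), (37, 11, 21, r, 32, 40), (37, 11, 34, r, 19, 28), (37, 11, 34, r, 19, 33), (37, 11, 34, r, 19, 40), (37, 11, 34, r, 22, 28), (37, 11, 34, r, 22, 33), (37, 11, 34, r, 22, 40), (37, 11, 34, r, 32, 28), (37, 11, 34, r, 32, 33), (37, 11, 34, r, 32, 40)}
π[F, E, C]: project onto (F, E, C) (9 duplicate(s) eliminated) → {(28, 19, r), (28, 22, r), (28, 32, r), (33, 19, r), (33, 22, r), (33, 32, r), (40, 19, r), (40, 22, r), (40, 32, r)}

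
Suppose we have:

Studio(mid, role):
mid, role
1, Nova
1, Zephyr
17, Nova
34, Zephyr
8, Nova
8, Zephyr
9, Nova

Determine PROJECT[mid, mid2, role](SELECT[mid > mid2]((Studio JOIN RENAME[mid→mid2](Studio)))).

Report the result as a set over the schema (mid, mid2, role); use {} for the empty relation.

ρ[mid→mid2]: schema becomes (mid2, role); tuples unchanged.
Joining Studio and RENAME[mid→mid2](Studio) on role yields {(1, Nova, 1), (1, Nova, 17), (1, Nova, 8), (1, Nova, 9), (1, Zephyr, 1), (1, Zephyr, 34), (1, Zephyr, 8), (17, Nova, 1), (17, Nova, 17), (17, Nova, 8), (17, Nova, 9), (34, Zephyr, 1), (34, Zephyr, 34), (34, Zephyr, 8), (8, Nova, 1), (8, Nova, 17), (8, Nova, 8), (8, Nova, 9), (8, Zephyr, 1), (8, Zephyr, 34), (8, Zephyr, 8), (9, Nova, 1), (9, Nova, 17), (9, Nova, 8), (9, Nova, 9)}.
Apply σ_{mid > mid2}; surviving tuples: {(17, Nova, 1), (17, Nova, 8), (17, Nova, 9), (34, Zephyr, 1), (34, Zephyr, 8), (8, Nova, 1), (8, Zephyr, 1), (9, Nova, 1), (9, Nova, 8)}
Keep only column(s) mid, mid2, role: {(17, 1, Nova), (17, 8, Nova), (17, 9, Nova), (34, 1, Zephyr), (34, 8, Zephyr), (8, 1, Nova), (8, 1, Zephyr), (9, 1, Nova), (9, 8, Nova)}

{(17, 1, Nova), (17, 8, Nova), (17, 9, Nova), (34, 1, Zephyr), (34, 8, Zephyr), (8, 1, Nova), (8, 1, Zephyr), (9, 1, Nova), (9, 8, Nova)}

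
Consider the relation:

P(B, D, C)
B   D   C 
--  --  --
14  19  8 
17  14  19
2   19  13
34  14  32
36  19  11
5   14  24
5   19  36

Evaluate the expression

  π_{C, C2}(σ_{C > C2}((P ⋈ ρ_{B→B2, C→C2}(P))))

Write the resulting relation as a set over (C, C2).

{(11, 8), (13, 11), (13, 8), (24, 19), (32, 19), (32, 24), (36, 11), (36, 13), (36, 8)}

ρ[B→B2, C→C2]: schema becomes (B2, D, C2); tuples unchanged.
Natural join on D: {(14, 19, 8, 14, 8), (14, 19, 8, 2, 13), (14, 19, 8, 36, 11), (14, 19, 8, 5, 36), (17, 14, 19, 17, 19), (17, 14, 19, 34, 32), (17, 14, 19, 5, 24), (2, 19, 13, 14, 8), (2, 19, 13, 2, 13), (2, 19, 13, 36, 11), (2, 19, 13, 5, 36), (34, 14, 32, 17, 19), (34, 14, 32, 34, 32), (34, 14, 32, 5, 24), (36, 19, 11, 14, 8), (36, 19, 11, 2, 13), (36, 19, 11, 36, 11), (36, 19, 11, 5, 36), (5, 14, 24, 17, 19), (5, 14, 24, 34, 32), (5, 14, 24, 5, 24), (5, 19, 36, 14, 8), (5, 19, 36, 2, 13), (5, 19, 36, 36, 11), (5, 19, 36, 5, 36)}
σ[C > C2]: keep tuples satisfying C > C2 → {(2, 19, 13, 14, 8), (2, 19, 13, 36, 11), (34, 14, 32, 17, 19), (34, 14, 32, 5, 24), (36, 19, 11, 14, 8), (5, 14, 24, 17, 19), (5, 19, 36, 14, 8), (5, 19, 36, 2, 13), (5, 19, 36, 36, 11)}
Projecting to C, C2: {(11, 8), (13, 11), (13, 8), (24, 19), (32, 19), (32, 24), (36, 11), (36, 13), (36, 8)}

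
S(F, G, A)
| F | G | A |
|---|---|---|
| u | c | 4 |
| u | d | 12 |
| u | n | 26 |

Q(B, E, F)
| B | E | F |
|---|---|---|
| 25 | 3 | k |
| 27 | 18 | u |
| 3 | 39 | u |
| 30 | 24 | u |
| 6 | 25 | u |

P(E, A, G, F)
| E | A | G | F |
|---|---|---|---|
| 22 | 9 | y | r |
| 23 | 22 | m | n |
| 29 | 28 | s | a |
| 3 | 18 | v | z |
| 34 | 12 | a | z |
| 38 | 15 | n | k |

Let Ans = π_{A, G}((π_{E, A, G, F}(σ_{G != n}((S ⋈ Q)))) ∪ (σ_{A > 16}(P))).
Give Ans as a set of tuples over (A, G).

Natural join on F: {(u, c, 4, 27, 18), (u, c, 4, 3, 39), (u, c, 4, 30, 24), (u, c, 4, 6, 25), (u, d, 12, 27, 18), (u, d, 12, 3, 39), (u, d, 12, 30, 24), (u, d, 12, 6, 25), (u, n, 26, 27, 18), (u, n, 26, 3, 39), (u, n, 26, 30, 24), (u, n, 26, 6, 25)}
Selection G != n: {(u, c, 4, 27, 18), (u, c, 4, 3, 39), (u, c, 4, 30, 24), (u, c, 4, 6, 25), (u, d, 12, 27, 18), (u, d, 12, 3, 39), (u, d, 12, 30, 24), (u, d, 12, 6, 25)}
π_{E, A, G, F} gives {(18, 12, d, u), (18, 4, c, u), (24, 12, d, u), (24, 4, c, u), (25, 12, d, u), (25, 4, c, u), (39, 12, d, u), (39, 4, c, u)}.
Selection A > 16: {(23, 22, m, n), (29, 28, s, a), (3, 18, v, z)}
Taking the union: {(18, 12, d, u), (18, 4, c, u), (23, 22, m, n), (24, 12, d, u), (24, 4, c, u), (25, 12, d, u), (25, 4, c, u), (29, 28, s, a), (3, 18, v, z), (39, 12, d, u), (39, 4, c, u)}
π_{A, G} gives {(12, d), (18, v), (22, m), (28, s), (4, c)} (6 duplicate(s) eliminated).

{(12, d), (18, v), (22, m), (28, s), (4, c)}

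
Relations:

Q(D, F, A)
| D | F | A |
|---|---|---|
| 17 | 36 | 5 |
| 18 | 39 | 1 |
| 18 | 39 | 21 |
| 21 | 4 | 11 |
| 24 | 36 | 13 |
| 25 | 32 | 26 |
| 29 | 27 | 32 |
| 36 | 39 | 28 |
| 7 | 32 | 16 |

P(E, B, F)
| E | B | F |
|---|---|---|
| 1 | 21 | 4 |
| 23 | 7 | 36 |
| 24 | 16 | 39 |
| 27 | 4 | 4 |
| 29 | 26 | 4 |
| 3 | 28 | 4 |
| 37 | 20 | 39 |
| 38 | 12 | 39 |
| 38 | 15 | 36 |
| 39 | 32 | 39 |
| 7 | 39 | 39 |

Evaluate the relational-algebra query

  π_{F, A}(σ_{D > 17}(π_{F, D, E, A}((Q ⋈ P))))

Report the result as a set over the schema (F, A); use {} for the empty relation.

{(36, 13), (39, 1), (39, 21), (39, 28), (4, 11)}

Natural join on F: {(17, 36, 5, 23, 7), (17, 36, 5, 38, 15), (18, 39, 1, 24, 16), (18, 39, 1, 37, 20), (18, 39, 1, 38, 12), (18, 39, 1, 39, 32), (18, 39, 1, 7, 39), (18, 39, 21, 24, 16), (18, 39, 21, 37, 20), (18, 39, 21, 38, 12), (18, 39, 21, 39, 32), (18, 39, 21, 7, 39), (21, 4, 11, 1, 21), (21, 4, 11, 27, 4), (21, 4, 11, 29, 26), (21, 4, 11, 3, 28), (24, 36, 13, 23, 7), (24, 36, 13, 38, 15), (36, 39, 28, 24, 16), (36, 39, 28, 37, 20), (36, 39, 28, 38, 12), (36, 39, 28, 39, 32), (36, 39, 28, 7, 39)}
π[F, D, E, A]: project onto (F, D, E, A) → {(36, 17, 23, 5), (36, 17, 38, 5), (36, 24, 23, 13), (36, 24, 38, 13), (39, 18, 24, 1), (39, 18, 24, 21), (39, 18, 37, 1), (39, 18, 37, 21), (39, 18, 38, 1), (39, 18, 38, 21), (39, 18, 39, 1), (39, 18, 39, 21), (39, 18, 7, 1), (39, 18, 7, 21), (39, 36, 24, 28), (39, 36, 37, 28), (39, 36, 38, 28), (39, 36, 39, 28), (39, 36, 7, 28), (4, 21, 1, 11), (4, 21, 27, 11), (4, 21, 29, 11), (4, 21, 3, 11)}
Selection D > 17: {(36, 24, 23, 13), (36, 24, 38, 13), (39, 18, 24, 1), (39, 18, 24, 21), (39, 18, 37, 1), (39, 18, 37, 21), (39, 18, 38, 1), (39, 18, 38, 21), (39, 18, 39, 1), (39, 18, 39, 21), (39, 18, 7, 1), (39, 18, 7, 21), (39, 36, 24, 28), (39, 36, 37, 28), (39, 36, 38, 28), (39, 36, 39, 28), (39, 36, 7, 28), (4, 21, 1, 11), (4, 21, 27, 11), (4, 21, 29, 11), (4, 21, 3, 11)}
π[F, A]: project onto (F, A) (16 duplicate(s) eliminated) → {(36, 13), (39, 1), (39, 21), (39, 28), (4, 11)}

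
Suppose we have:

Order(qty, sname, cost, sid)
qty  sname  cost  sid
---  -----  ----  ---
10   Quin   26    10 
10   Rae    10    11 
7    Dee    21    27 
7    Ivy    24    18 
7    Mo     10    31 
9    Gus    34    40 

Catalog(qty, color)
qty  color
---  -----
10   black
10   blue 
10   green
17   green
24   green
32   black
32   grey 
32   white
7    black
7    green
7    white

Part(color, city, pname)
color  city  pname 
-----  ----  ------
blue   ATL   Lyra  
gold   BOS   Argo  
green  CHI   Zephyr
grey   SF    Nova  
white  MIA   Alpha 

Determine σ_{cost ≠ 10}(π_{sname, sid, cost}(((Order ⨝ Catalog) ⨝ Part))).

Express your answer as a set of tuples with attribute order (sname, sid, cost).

Joining Order and Catalog on qty yields {(10, Quin, 26, 10, black), (10, Quin, 26, 10, blue), (10, Quin, 26, 10, green), (10, Rae, 10, 11, black), (10, Rae, 10, 11, blue), (10, Rae, 10, 11, green), (7, Dee, 21, 27, black), (7, Dee, 21, 27, green), (7, Dee, 21, 27, white), (7, Ivy, 24, 18, black), (7, Ivy, 24, 18, green), (7, Ivy, 24, 18, white), (7, Mo, 10, 31, black), (7, Mo, 10, 31, green), (7, Mo, 10, 31, white)}.
Joining (Order ⨝ Catalog) and Part on color yields {(10, Quin, 26, 10, blue, ATL, Lyra), (10, Quin, 26, 10, green, CHI, Zephyr), (10, Rae, 10, 11, blue, ATL, Lyra), (10, Rae, 10, 11, green, CHI, Zephyr), (7, Dee, 21, 27, green, CHI, Zephyr), (7, Dee, 21, 27, white, MIA, Alpha), (7, Ivy, 24, 18, green, CHI, Zephyr), (7, Ivy, 24, 18, white, MIA, Alpha), (7, Mo, 10, 31, green, CHI, Zephyr), (7, Mo, 10, 31, white, MIA, Alpha)}.
Keep only column(s) sname, sid, cost (5 duplicate(s) eliminated): {(Dee, 27, 21), (Ivy, 18, 24), (Mo, 31, 10), (Quin, 10, 26), (Rae, 11, 10)}
σ[cost ≠ 10]: keep tuples satisfying cost ≠ 10 → {(Dee, 27, 21), (Ivy, 18, 24), (Quin, 10, 26)}

{(Dee, 27, 21), (Ivy, 18, 24), (Quin, 10, 26)}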